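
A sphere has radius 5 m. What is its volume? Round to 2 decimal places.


Shape: sphere
Radius r = 5 m
Formula: V = (4/3) * pi * r^3
r^3 = 125
(4/3) * 125 = 166.666667
V = 166.666667 * pi
V = 523.6
523.6 m^3


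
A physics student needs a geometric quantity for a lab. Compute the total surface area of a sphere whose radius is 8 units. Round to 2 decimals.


Shape: sphere
Radius r = 8 units
Formula: SA = 4 * pi * r^2
r^2 = 64
SA = 4 * pi * 64
SA = 256 * pi
SA = 804.25
804.25 units^2


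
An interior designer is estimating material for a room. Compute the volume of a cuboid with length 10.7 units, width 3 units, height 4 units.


Shape: rectangular prism
l = 10.7 units, w = 3 units, h = 4 units
Formula: V = l * w * h
V = 10.7 * 3 * 4
V = 32.1 * 4
V = 128.4
128.4 units^3


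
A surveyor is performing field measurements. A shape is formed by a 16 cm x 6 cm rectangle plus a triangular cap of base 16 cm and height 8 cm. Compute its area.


Composite shape: rectangle + triangle
Rectangle area = 16 * 6 = 96
Triangle area = 0.5 * 16 * 8 = 64
Total = 96 + 64
Total = 160
160 cm^2


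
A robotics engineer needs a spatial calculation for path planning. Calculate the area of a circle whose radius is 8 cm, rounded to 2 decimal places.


Shape: circle
Radius r = 8 cm
Formula: A = pi * r^2
r^2 = 8^2 = 64
A = pi * 64
A = 201.06
201.06 cm^2


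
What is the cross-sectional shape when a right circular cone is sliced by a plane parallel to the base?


Solid: right circular cone
Cutting plane: parallel to the base
Visualize the intersection of the plane with the solid's surface.
The boundary of the cut region is a circle.
circle


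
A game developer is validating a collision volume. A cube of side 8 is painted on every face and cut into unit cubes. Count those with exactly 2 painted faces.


Large cube: 8 x 8 x 8, cut into unit cubes.
n = 8, so n - 2 = 6
Cubes with 2 painted faces lie along the edges, excluding corners.
A cube has 12 edges; each contributes (n - 2) = 6 such cubes.
Count = 12 * 6 = 72
72 unit cubes


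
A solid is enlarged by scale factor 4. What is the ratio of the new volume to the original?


Linear scale factor k = 4
Rule: under a linear scaling by k, volumes scale by k^3.
k^3 = 4 * 4 * 4
k^3 = 16 * 4
k^3 = 64
Volume scales by a factor of 64.
64 (dimensionless)


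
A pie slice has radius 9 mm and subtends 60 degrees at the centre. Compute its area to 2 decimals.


Shape: circular sector
Radius r = 9 mm, Angle = 60 degrees
Formula: A = (angle/360) * pi * r^2
r^2 = 81
Fraction of circle = 60/360
A = (60/360) * pi * 81
A = 13.5 * pi
A = 42.41
42.41 mm^2


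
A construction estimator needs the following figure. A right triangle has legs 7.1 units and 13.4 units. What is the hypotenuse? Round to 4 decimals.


Shape: right triangle
Legs a = 7.1 units, b = 13.4 units
Formula: c = sqrt(a^2 + b^2)
a^2 = 50.41, b^2 = 179.56
a^2 + b^2 = 229.97
c = sqrt(229.97)
c = 15.1648
15.1648 units


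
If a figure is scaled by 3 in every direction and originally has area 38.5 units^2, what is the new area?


Linear scale factor k = 3
Original area = 38.5 units^2
Rule: under a linear scaling by k, areas scale by k^2.
k^2 = 3^2 = 9
New area = 38.5 * 9
New area = 346.5
346.5 units^2


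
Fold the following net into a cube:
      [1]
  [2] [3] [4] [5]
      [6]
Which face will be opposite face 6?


Net: cross layout. Take square 3 as the base (bottom).
Fold the four squares in the horizontal row up around 3: 2 -> left, 4 -> right, 5 wraps to the top.
Fold 1 and 6 up from 3: 1 -> back, 6 -> front.
Opposite pairs are therefore: (1, 6), (2, 4), (3, 5).
Face 6 is opposite face 1.
face 1


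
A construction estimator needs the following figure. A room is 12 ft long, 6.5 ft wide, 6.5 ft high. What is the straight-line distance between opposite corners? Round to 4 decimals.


Shape: rectangular box (space diagonal)
l = 12 ft, w = 6.5 ft, h = 6.5 ft
Visualize: the diagonal of the base, then a right triangle with that diagonal and the height.
Formula: d = sqrt(l^2 + w^2 + h^2)
l^2 + w^2 + h^2 = 144 + 42.25 + 42.25 = 228.5
d = sqrt(228.5)
d = 15.1162
15.1162 ft


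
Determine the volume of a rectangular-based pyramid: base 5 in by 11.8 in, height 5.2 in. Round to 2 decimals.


Shape: rectangular pyramid
Base: 5 in x 11.8 in, Height h = 5.2 in
Formula: V = (1/3) * base_area * h
base_area = 5 * 11.8 = 59
base_area * h = 59 * 5.2 = 306.8
V = 306.8 / 3
V = 102.27
102.27 in^3


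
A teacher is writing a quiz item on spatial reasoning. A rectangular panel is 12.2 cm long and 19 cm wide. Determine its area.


Shape: rectangle
Length l = 12.2 cm, Width w = 19 cm
Formula: A = l * w
A = 12.2 * 19
A = 231.8
231.8 cm^2


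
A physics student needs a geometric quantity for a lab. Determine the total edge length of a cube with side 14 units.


Shape: cube
Side s = 14 units
A cube has 12 edges, all equal.
Formula: total edge length = 12 * s
Total = 12 * 14
Total = 168
168 units


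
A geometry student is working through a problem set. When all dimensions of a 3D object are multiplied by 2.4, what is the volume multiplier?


Linear scale factor k = 2.4
Rule: under a linear scaling by k, volumes scale by k^3.
k^3 = 2.4 * 2.4 * 2.4
k^3 = 5.76 * 2.4
k^3 = 13.824
Volume scales by a factor of 13.824.
13.824 (dimensionless)


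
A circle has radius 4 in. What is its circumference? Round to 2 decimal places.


Shape: circle
Radius r = 4 in
Formula: C = 2 * pi * r
C = 2 * pi * 4
C = 8 * pi
C = 25.13
25.13 in


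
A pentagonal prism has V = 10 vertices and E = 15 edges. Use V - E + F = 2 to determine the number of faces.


Polyhedron: pentagonal prism
Euler's formula for convex polyhedra: V - E + F = 2
Given: V = 10 vertices and E = 15 edges
Solve for F:
F = 2 + E - V = 2 + 15 - 10 = 7
7 faces


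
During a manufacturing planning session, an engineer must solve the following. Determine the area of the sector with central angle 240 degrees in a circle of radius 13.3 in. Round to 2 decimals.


Shape: circular sector
Radius r = 13.3 in, Angle = 240 degrees
Formula: A = (angle/360) * pi * r^2
r^2 = 176.89
Fraction of circle = 240/360
A = (240/360) * pi * 176.89
A = 117.926667 * pi
A = 370.48
370.48 in^2


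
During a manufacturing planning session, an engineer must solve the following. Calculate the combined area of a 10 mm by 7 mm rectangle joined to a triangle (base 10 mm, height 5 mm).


Composite shape: rectangle + triangle
Rectangle area = 10 * 7 = 70
Triangle area = 0.5 * 10 * 5 = 25
Total = 70 + 25
Total = 95
95 mm^2


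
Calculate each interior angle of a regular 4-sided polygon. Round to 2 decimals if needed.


Shape: regular square (4 sides)
Formula: interior angle = (n - 2) * 180 / n
(n - 2) = 2
(n - 2) * 180 = 360
angle = 360 / 4
angle = 90
90 degrees


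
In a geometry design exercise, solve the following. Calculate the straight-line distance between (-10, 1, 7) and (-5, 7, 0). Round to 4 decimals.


3D distance between two points
P1 = (-10, 1, 7), P2 = (-5, 7, 0)
Formula: d = sqrt((x2-x1)^2 + (y2-y1)^2 + (z2-z1)^2)
dx = -5 - -10 = 5
dy = 7 - 1 = 6
dz = 0 - 7 = -7
dx^2 + dy^2 + dz^2 = 25 + 36 + 49 = 110
d = sqrt(110)
d = 10.4881
10.4881 units


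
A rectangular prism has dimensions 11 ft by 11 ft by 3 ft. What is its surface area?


Shape: rectangular prism
l = 11 ft, w = 11 ft, h = 3 ft
Formula: SA = 2(lw + lh + wh)
lw = 121, lh = 33, wh = 33
lw + lh + wh = 187
SA = 2 * 187
SA = 374
374 ft^2


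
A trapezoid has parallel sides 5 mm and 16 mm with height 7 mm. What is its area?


Shape: trapezoid
Parallel sides a = 5 mm, b = 16 mm; Height h = 7 mm
Formula: A = (a + b) * h / 2
a + b = 5 + 16 = 21
A = 21 * 7 / 2
A = 147 / 2
A = 73.5
73.5 mm^2


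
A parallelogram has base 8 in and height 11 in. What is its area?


Shape: parallelogram
Base b = 8 in, Height h = 11 in
Formula: A = b * h
A = 8 * 11
A = 88
88 in^2


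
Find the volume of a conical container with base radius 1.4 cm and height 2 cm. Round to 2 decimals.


Shape: cone
Radius r = 1.4 cm, Height h = 2 cm
Formula: V = (1/3) * pi * r^2 * h
r^2 = 1.96
pi * r^2 * h = pi * 1.96 * 2 = 3.92 * pi
V = 3.92 * pi / 3
V = 4.11
4.11 cm^3


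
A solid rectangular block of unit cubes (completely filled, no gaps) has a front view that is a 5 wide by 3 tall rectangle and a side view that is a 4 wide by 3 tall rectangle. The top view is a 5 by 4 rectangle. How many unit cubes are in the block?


Orthographic views of a solid rectangular block:
Front view 5 x 3 -> length = 5, height = 3
Side view 4 x 3 -> width = 4, height = 3 (consistent)
Top view 5 x 4 -> confirms length = 5, width = 4
The block is 5 x 4 x 3.
Total unit cubes = 5 * 4 * 3 = 60
60 unit cubes


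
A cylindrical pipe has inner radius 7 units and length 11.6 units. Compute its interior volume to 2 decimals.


Shape: cylinder
Radius r = 7 units, Height h = 11.6 units
Formula: V = pi * r^2 * h
r^2 = 49
V = pi * 49 * 11.6
V = 568.4 * pi
V = 1785.68
1785.68 units^3


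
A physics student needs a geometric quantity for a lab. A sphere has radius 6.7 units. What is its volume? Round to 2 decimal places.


Shape: sphere
Radius r = 6.7 units
Formula: V = (4/3) * pi * r^3
r^3 = 300.763
(4/3) * 300.763 = 401.017333
V = 401.017333 * pi
V = 1259.83
1259.83 units^3


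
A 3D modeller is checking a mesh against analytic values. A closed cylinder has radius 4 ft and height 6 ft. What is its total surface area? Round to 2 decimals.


Shape: closed cylinder
Radius r = 4 ft, Height h = 6 ft
Formula: SA = 2*pi*r^2 + 2*pi*r*h = 2*pi*r*(r + h)
r + h = 10
2 * r * (r + h) = 2 * 4 * 10 = 80
SA = 80 * pi
SA = 251.33
251.33 ft^2


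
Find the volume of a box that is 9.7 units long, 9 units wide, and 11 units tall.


Shape: rectangular prism
l = 9.7 units, w = 9 units, h = 11 units
Formula: V = l * w * h
V = 9.7 * 9 * 11
V = 87.3 * 11
V = 960.3
960.3 units^3


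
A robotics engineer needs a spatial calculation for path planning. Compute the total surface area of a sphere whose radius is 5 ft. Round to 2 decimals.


Shape: sphere
Radius r = 5 ft
Formula: SA = 4 * pi * r^2
r^2 = 25
SA = 4 * pi * 25
SA = 100 * pi
SA = 314.16
314.16 ft^2


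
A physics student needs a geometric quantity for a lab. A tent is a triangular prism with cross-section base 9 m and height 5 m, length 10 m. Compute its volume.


Shape: triangular prism
Triangle base = 9 m, triangle height = 5 m, prism length L = 10 m
Formula: V = (1/2 * b * h_tri) * L
Cross-section area = 0.5 * 9 * 5 = 22.5
V = 22.5 * 10
V = 225
225 m^3


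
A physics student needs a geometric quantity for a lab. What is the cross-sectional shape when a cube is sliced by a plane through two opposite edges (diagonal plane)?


Solid: cube
Cutting plane: through two opposite edges (diagonal plane)
Visualize the intersection of the plane with the solid's surface.
The boundary of the cut region is a rectangle.
rectangle


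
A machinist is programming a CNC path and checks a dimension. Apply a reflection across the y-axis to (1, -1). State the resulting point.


Transformation: reflection
Original point: (1, -1)
Rule for reflection over the y-axis: (x, y) -> (-x, y)
Apply: (1, -1) -> (-1, -1)
(-1, -1)


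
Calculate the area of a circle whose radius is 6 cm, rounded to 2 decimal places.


Shape: circle
Radius r = 6 cm
Formula: A = pi * r^2
r^2 = 6^2 = 36
A = pi * 36
A = 113.1
113.1 cm^2


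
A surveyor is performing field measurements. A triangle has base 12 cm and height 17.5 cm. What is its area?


Shape: triangle
Base b = 12 cm, Height h = 17.5 cm
Formula: A = (1/2) * b * h
A = 0.5 * 12 * 17.5
A = 0.5 * 210
A = 105
105 cm^2


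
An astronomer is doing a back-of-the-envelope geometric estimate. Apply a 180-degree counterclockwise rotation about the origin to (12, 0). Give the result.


Transformation: rotation about the origin
Original point: (12, 0)
Rule for 180 deg: (x, y) -> (-x, -y)
Apply: (12, 0) -> (-12, 0)
(-12, 0)


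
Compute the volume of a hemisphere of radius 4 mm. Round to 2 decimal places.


Shape: hemisphere (half of a sphere)
Radius r = 4 mm
Formula: V = (1/2) * (4/3) * pi * r^3 = (2/3) * pi * r^3
r^3 = 64
(2/3) * 64 = 42.666667
V = 42.666667 * pi
V = 134.04
134.04 mm^3


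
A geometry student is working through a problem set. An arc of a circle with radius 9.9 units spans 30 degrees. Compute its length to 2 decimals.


Shape: circular arc
Radius r = 9.9 units, Angle = 30 degrees
Formula: L = (angle/360) * 2 * pi * r
2 * pi * r = 19.8 * pi
L = (30/360) * 19.8 * pi
L = 1.65 * pi
L = 5.18
5.18 units


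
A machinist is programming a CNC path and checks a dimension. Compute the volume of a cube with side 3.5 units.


Shape: cube
Side s = 3.5 units
Formula: V = s^3
V = 3.5 * 3.5 * 3.5
V = 12.25 * 3.5
V = 42.875
42.875 units^3


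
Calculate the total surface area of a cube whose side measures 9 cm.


Shape: cube
Side s = 9 cm
A cube has 6 square faces.
Formula: SA = 6 * s^2
s^2 = 81
SA = 6 * 81
SA = 486
486 cm^2


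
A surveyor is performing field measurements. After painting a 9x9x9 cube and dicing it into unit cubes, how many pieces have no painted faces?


Large cube: 9 x 9 x 9, cut into unit cubes.
n = 9, so n - 2 = 7
Unpainted cubes form the interior (n - 2)^3 block.
(n - 2)^3 = 7^3 = 343
343 unit cubes


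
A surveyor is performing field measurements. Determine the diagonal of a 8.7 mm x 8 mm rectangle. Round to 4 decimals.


Shape: rectangle (diagonal via Pythagoras)
Sides: 8.7 mm and 8 mm
Formula: d = sqrt(l^2 + w^2)
l^2 = 75.69, w^2 = 64
l^2 + w^2 = 139.69
d = sqrt(139.69)
d = 11.8191
11.8191 mm


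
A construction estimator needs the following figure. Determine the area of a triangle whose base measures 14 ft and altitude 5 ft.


Shape: triangle
Base b = 14 ft, Height h = 5 ft
Formula: A = (1/2) * b * h
A = 0.5 * 14 * 5
A = 0.5 * 70
A = 35
35 ft^2


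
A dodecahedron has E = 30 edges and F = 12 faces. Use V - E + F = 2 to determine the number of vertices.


Polyhedron: dodecahedron
Euler's formula for convex polyhedra: V - E + F = 2
Given: E = 30 edges and F = 12 faces
Solve for V:
V = 2 + E - F = 2 + 30 - 12 = 20
20 vertices


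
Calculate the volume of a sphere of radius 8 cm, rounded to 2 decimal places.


Shape: sphere
Radius r = 8 cm
Formula: V = (4/3) * pi * r^3
r^3 = 512
(4/3) * 512 = 682.666667
V = 682.666667 * pi
V = 2144.66
2144.66 cm^3


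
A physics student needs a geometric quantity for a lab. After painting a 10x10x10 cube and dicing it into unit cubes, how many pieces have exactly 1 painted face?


Large cube: 10 x 10 x 10, cut into unit cubes.
n = 10, so n - 2 = 8
Cubes with 1 painted face lie in the interior of each face.
A cube has 6 faces; each contributes (n - 2)^2 = 64 such cubes.
Count = 6 * 64 = 384
384 unit cubes


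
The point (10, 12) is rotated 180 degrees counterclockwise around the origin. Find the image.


Transformation: rotation about the origin
Original point: (10, 12)
Rule for 180 deg: (x, y) -> (-x, -y)
Apply: (10, 12) -> (-10, -12)
(-10, -12)


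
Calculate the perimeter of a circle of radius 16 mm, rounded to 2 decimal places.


Shape: circle
Radius r = 16 mm
Formula: C = 2 * pi * r
C = 2 * pi * 16
C = 32 * pi
C = 100.53
100.53 mm


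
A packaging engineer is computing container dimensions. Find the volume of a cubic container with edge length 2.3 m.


Shape: cube
Side s = 2.3 m
Formula: V = s^3
V = 2.3 * 2.3 * 2.3
V = 5.29 * 2.3
V = 12.167
12.167 m^3


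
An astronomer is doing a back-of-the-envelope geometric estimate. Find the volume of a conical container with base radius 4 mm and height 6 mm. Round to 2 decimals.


Shape: cone
Radius r = 4 mm, Height h = 6 mm
Formula: V = (1/3) * pi * r^2 * h
r^2 = 16
pi * r^2 * h = pi * 16 * 6 = 96 * pi
V = 96 * pi / 3
V = 100.53
100.53 mm^3


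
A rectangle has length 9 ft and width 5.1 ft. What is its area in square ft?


Shape: rectangle
Length l = 9 ft, Width w = 5.1 ft
Formula: A = l * w
A = 9 * 5.1
A = 45.9
45.9 ft^2


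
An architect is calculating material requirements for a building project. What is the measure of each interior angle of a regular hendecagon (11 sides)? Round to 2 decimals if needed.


Shape: regular hendecagon (11 sides)
Formula: interior angle = (n - 2) * 180 / n
(n - 2) = 9
(n - 2) * 180 = 1620
angle = 1620 / 11
angle = 147.27
147.27 degrees


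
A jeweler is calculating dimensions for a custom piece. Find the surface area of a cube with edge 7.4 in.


Shape: cube
Side s = 7.4 in
A cube has 6 square faces.
Formula: SA = 6 * s^2
s^2 = 54.76
SA = 6 * 54.76
SA = 328.56
328.56 in^2


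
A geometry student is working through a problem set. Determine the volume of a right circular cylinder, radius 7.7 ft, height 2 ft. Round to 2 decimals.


Shape: cylinder
Radius r = 7.7 ft, Height h = 2 ft
Formula: V = pi * r^2 * h
r^2 = 59.29
V = pi * 59.29 * 2
V = 118.58 * pi
V = 372.53
372.53 ft^3


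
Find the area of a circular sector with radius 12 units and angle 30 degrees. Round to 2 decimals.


Shape: circular sector
Radius r = 12 units, Angle = 30 degrees
Formula: A = (angle/360) * pi * r^2
r^2 = 144
Fraction of circle = 30/360
A = (30/360) * pi * 144
A = 12 * pi
A = 37.7
37.7 units^2


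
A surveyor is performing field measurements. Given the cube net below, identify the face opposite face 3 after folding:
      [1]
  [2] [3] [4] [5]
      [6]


Net: cross layout. Take square 3 as the base (bottom).
Fold the four squares in the horizontal row up around 3: 2 -> left, 4 -> right, 5 wraps to the top.
Fold 1 and 6 up from 3: 1 -> back, 6 -> front.
Opposite pairs are therefore: (1, 6), (2, 4), (3, 5).
Face 3 is opposite face 5.
face 5


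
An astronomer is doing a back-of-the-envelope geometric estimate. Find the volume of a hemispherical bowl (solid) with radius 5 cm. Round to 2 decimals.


Shape: hemisphere (half of a sphere)
Radius r = 5 cm
Formula: V = (1/2) * (4/3) * pi * r^3 = (2/3) * pi * r^3
r^3 = 125
(2/3) * 125 = 83.333333
V = 83.333333 * pi
V = 261.8
261.8 cm^3


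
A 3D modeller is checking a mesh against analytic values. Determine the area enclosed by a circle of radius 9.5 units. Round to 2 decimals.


Shape: circle
Radius r = 9.5 units
Formula: A = pi * r^2
r^2 = 9.5^2 = 90.25
A = pi * 90.25
A = 283.53
283.53 units^2


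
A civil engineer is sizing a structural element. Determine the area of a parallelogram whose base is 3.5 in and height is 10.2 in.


Shape: parallelogram
Base b = 3.5 in, Height h = 10.2 in
Formula: A = b * h
A = 3.5 * 10.2
A = 35.7
35.7 in^2


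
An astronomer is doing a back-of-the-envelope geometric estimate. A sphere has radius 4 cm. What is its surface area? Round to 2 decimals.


Shape: sphere
Radius r = 4 cm
Formula: SA = 4 * pi * r^2
r^2 = 16
SA = 4 * pi * 16
SA = 64 * pi
SA = 201.06
201.06 cm^2


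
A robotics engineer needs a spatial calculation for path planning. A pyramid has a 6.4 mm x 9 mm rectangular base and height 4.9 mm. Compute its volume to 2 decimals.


Shape: rectangular pyramid
Base: 6.4 mm x 9 mm, Height h = 4.9 mm
Formula: V = (1/3) * base_area * h
base_area = 6.4 * 9 = 57.6
base_area * h = 57.6 * 4.9 = 282.24
V = 282.24 / 3
V = 94.08
94.08 mm^3


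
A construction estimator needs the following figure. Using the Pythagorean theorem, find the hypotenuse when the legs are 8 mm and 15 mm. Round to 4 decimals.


Shape: right triangle
Legs a = 8 mm, b = 15 mm
Formula: c = sqrt(a^2 + b^2)
a^2 = 64, b^2 = 225
a^2 + b^2 = 289
c = sqrt(289)
c = 17.0
17 mm


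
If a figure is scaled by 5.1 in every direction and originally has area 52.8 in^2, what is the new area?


Linear scale factor k = 5.1
Original area = 52.8 in^2
Rule: under a linear scaling by k, areas scale by k^2.
k^2 = 5.1^2 = 26.01
New area = 52.8 * 26.01
New area = 1373.328
1373.328 in^2


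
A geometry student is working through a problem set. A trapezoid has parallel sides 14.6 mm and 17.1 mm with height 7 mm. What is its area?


Shape: trapezoid
Parallel sides a = 14.6 mm, b = 17.1 mm; Height h = 7 mm
Formula: A = (a + b) * h / 2
a + b = 14.6 + 17.1 = 31.7
A = 31.7 * 7 / 2
A = 221.9 / 2
A = 110.95
110.95 mm^2


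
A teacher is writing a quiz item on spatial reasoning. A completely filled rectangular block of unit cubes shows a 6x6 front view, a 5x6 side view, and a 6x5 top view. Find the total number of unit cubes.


Orthographic views of a solid rectangular block:
Front view 6 x 6 -> length = 6, height = 6
Side view 5 x 6 -> width = 5, height = 6 (consistent)
Top view 6 x 5 -> confirms length = 6, width = 5
The block is 6 x 5 x 6.
Total unit cubes = 6 * 5 * 6 = 180
180 unit cubes


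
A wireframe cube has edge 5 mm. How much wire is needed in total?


Shape: cube
Side s = 5 mm
A cube has 12 edges, all equal.
Formula: total edge length = 12 * s
Total = 12 * 5
Total = 60
60 mm


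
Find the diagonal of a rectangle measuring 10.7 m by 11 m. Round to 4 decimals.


Shape: rectangle (diagonal via Pythagoras)
Sides: 10.7 m and 11 m
Formula: d = sqrt(l^2 + w^2)
l^2 = 114.49, w^2 = 121
l^2 + w^2 = 235.49
d = sqrt(235.49)
d = 15.3457
15.3457 m


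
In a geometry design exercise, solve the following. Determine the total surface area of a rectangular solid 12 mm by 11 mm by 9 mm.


Shape: rectangular prism
l = 12 mm, w = 11 mm, h = 9 mm
Formula: SA = 2(lw + lh + wh)
lw = 132, lh = 108, wh = 99
lw + lh + wh = 339
SA = 2 * 339
SA = 678
678 mm^2


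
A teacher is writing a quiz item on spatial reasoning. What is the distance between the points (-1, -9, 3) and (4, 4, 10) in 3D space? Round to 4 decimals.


3D distance between two points
P1 = (-1, -9, 3), P2 = (4, 4, 10)
Formula: d = sqrt((x2-x1)^2 + (y2-y1)^2 + (z2-z1)^2)
dx = 4 - -1 = 5
dy = 4 - -9 = 13
dz = 10 - 3 = 7
dx^2 + dy^2 + dz^2 = 25 + 169 + 49 = 243
d = sqrt(243)
d = 15.5885
15.5885 units


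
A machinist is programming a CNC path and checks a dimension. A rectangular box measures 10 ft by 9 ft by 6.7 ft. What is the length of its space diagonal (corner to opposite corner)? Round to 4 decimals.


Shape: rectangular box (space diagonal)
l = 10 ft, w = 9 ft, h = 6.7 ft
Visualize: the diagonal of the base, then a right triangle with that diagonal and the height.
Formula: d = sqrt(l^2 + w^2 + h^2)
l^2 + w^2 + h^2 = 100 + 81 + 44.89 = 225.89
d = sqrt(225.89)
d = 15.0296
15.0296 ft


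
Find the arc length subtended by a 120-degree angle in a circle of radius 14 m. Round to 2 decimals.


Shape: circular arc
Radius r = 14 m, Angle = 120 degrees
Formula: L = (angle/360) * 2 * pi * r
2 * pi * r = 28 * pi
L = (120/360) * 28 * pi
L = 9.333333 * pi
L = 29.32
29.32 m


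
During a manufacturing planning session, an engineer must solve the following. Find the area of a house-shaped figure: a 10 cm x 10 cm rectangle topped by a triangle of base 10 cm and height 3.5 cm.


Composite shape: rectangle + triangle
Rectangle area = 10 * 10 = 100
Triangle area = 0.5 * 10 * 3.5 = 17.5
Total = 100 + 17.5
Total = 117.5
117.5 cm^2


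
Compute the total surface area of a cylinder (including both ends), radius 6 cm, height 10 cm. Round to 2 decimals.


Shape: closed cylinder
Radius r = 6 cm, Height h = 10 cm
Formula: SA = 2*pi*r^2 + 2*pi*r*h = 2*pi*r*(r + h)
r + h = 16
2 * r * (r + h) = 2 * 6 * 16 = 192
SA = 192 * pi
SA = 603.19
603.19 cm^2


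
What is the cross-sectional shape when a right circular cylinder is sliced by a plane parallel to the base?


Solid: right circular cylinder
Cutting plane: parallel to the base
Visualize the intersection of the plane with the solid's surface.
The boundary of the cut region is a circle.
circle


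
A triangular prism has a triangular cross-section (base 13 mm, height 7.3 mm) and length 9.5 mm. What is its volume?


Shape: triangular prism
Triangle base = 13 mm, triangle height = 7.3 mm, prism length L = 9.5 mm
Formula: V = (1/2 * b * h_tri) * L
Cross-section area = 0.5 * 13 * 7.3 = 47.45
V = 47.45 * 9.5
V = 450.775
450.775 mm^3


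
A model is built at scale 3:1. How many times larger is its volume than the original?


Linear scale factor k = 3
Rule: under a linear scaling by k, volumes scale by k^3.
k^3 = 3 * 3 * 3
k^3 = 9 * 3
k^3 = 27
Volume scales by a factor of 27.
27 (dimensionless)


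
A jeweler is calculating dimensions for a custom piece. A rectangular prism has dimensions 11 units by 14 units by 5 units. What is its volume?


Shape: rectangular prism
l = 11 units, w = 14 units, h = 5 units
Formula: V = l * w * h
V = 11 * 14 * 5
V = 154 * 5
V = 770
770 units^3


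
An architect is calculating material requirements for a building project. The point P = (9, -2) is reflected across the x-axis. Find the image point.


Transformation: reflection
Original point: (9, -2)
Rule for reflection over the x-axis: (x, y) -> (x, -y)
Apply: (9, -2) -> (9, 2)
(9, 2)


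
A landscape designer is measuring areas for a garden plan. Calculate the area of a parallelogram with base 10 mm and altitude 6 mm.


Shape: parallelogram
Base b = 10 mm, Height h = 6 mm
Formula: A = b * h
A = 10 * 6
A = 60
60 mm^2


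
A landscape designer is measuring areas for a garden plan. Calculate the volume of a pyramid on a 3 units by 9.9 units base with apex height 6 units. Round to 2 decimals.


Shape: rectangular pyramid
Base: 3 units x 9.9 units, Height h = 6 units
Formula: V = (1/3) * base_area * h
base_area = 3 * 9.9 = 29.7
base_area * h = 29.7 * 6 = 178.2
V = 178.2 / 3
V = 59.4
59.4 units^3


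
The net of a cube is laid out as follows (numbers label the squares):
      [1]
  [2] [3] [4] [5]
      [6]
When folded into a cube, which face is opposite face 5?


Net: cross layout. Take square 3 as the base (bottom).
Fold the four squares in the horizontal row up around 3: 2 -> left, 4 -> right, 5 wraps to the top.
Fold 1 and 6 up from 3: 1 -> back, 6 -> front.
Opposite pairs are therefore: (1, 6), (2, 4), (3, 5).
Face 5 is opposite face 3.
face 3


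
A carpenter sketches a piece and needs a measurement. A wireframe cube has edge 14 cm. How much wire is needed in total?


Shape: cube
Side s = 14 cm
A cube has 12 edges, all equal.
Formula: total edge length = 12 * s
Total = 12 * 14
Total = 168
168 cm


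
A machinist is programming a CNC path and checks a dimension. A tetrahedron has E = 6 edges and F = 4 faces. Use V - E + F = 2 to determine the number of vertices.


Polyhedron: tetrahedron
Euler's formula for convex polyhedra: V - E + F = 2
Given: E = 6 edges and F = 4 faces
Solve for V:
V = 2 + E - F = 2 + 6 - 4 = 4
4 vertices


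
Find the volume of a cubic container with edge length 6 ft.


Shape: cube
Side s = 6 ft
Formula: V = s^3
V = 6 * 6 * 6
V = 36 * 6
V = 216
216 ft^3


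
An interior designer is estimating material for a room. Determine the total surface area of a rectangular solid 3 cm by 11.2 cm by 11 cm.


Shape: rectangular prism
l = 3 cm, w = 11.2 cm, h = 11 cm
Formula: SA = 2(lw + lh + wh)
lw = 33.6, lh = 33, wh = 123.2
lw + lh + wh = 189.8
SA = 2 * 189.8
SA = 379.6
379.6 cm^2


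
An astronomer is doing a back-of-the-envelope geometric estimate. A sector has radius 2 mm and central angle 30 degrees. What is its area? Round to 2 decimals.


Shape: circular sector
Radius r = 2 mm, Angle = 30 degrees
Formula: A = (angle/360) * pi * r^2
r^2 = 4
Fraction of circle = 30/360
A = (30/360) * pi * 4
A = 0.333333 * pi
A = 1.05
1.05 mm^2


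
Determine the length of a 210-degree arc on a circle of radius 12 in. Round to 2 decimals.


Shape: circular arc
Radius r = 12 in, Angle = 210 degrees
Formula: L = (angle/360) * 2 * pi * r
2 * pi * r = 24 * pi
L = (210/360) * 24 * pi
L = 14 * pi
L = 43.98
43.98 in


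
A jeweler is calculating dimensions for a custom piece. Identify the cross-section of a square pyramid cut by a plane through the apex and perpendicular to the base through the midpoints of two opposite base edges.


Solid: square pyramid
Cutting plane: through the apex and perpendicular to the base through the midpoints of two opposite base edges
Visualize the intersection of the plane with the solid's surface.
The boundary of the cut region is a isosceles triangle.
isosceles triangle


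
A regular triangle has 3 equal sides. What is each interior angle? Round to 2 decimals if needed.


Shape: regular triangle (3 sides)
Formula: interior angle = (n - 2) * 180 / n
(n - 2) = 1
(n - 2) * 180 = 180
angle = 180 / 3
angle = 60
60 degrees


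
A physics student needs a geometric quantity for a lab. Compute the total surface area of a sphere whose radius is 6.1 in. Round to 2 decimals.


Shape: sphere
Radius r = 6.1 in
Formula: SA = 4 * pi * r^2
r^2 = 37.21
SA = 4 * pi * 37.21
SA = 148.84 * pi
SA = 467.59
467.59 in^2


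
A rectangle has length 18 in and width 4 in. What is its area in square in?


Shape: rectangle
Length l = 18 in, Width w = 4 in
Formula: A = l * w
A = 18 * 4
A = 72
72 in^2


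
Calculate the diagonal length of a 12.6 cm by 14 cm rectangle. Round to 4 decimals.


Shape: rectangle (diagonal via Pythagoras)
Sides: 12.6 cm and 14 cm
Formula: d = sqrt(l^2 + w^2)
l^2 = 158.76, w^2 = 196
l^2 + w^2 = 354.76
d = sqrt(354.76)
d = 18.8351
18.8351 cm


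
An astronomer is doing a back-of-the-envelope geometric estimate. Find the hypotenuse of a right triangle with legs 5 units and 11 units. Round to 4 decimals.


Shape: right triangle
Legs a = 5 units, b = 11 units
Formula: c = sqrt(a^2 + b^2)
a^2 = 25, b^2 = 121
a^2 + b^2 = 146
c = sqrt(146)
c = 12.083
12.083 units


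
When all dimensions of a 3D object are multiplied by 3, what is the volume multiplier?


Linear scale factor k = 3
Rule: under a linear scaling by k, volumes scale by k^3.
k^3 = 3 * 3 * 3
k^3 = 9 * 3
k^3 = 27
Volume scales by a factor of 27.
27 (dimensionless)


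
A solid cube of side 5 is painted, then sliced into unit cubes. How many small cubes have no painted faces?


Large cube: 5 x 5 x 5, cut into unit cubes.
n = 5, so n - 2 = 3
Unpainted cubes form the interior (n - 2)^3 block.
(n - 2)^3 = 3^3 = 27
27 unit cubes


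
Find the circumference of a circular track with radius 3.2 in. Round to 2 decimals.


Shape: circle
Radius r = 3.2 in
Formula: C = 2 * pi * r
C = 2 * pi * 3.2
C = 6.4 * pi
C = 20.11
20.11 in


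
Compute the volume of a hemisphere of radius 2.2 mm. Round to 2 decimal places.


Shape: hemisphere (half of a sphere)
Radius r = 2.2 mm
Formula: V = (1/2) * (4/3) * pi * r^3 = (2/3) * pi * r^3
r^3 = 10.648
(2/3) * 10.648 = 7.098667
V = 7.098667 * pi
V = 22.3
22.3 mm^3


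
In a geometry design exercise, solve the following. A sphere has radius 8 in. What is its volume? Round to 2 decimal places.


Shape: sphere
Radius r = 8 in
Formula: V = (4/3) * pi * r^3
r^3 = 512
(4/3) * 512 = 682.666667
V = 682.666667 * pi
V = 2144.66
2144.66 in^3


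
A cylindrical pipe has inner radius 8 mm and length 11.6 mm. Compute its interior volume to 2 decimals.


Shape: cylinder
Radius r = 8 mm, Height h = 11.6 mm
Formula: V = pi * r^2 * h
r^2 = 64
V = pi * 64 * 11.6
V = 742.4 * pi
V = 2332.32
2332.32 mm^3


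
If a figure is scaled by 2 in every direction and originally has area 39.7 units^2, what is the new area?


Linear scale factor k = 2
Original area = 39.7 units^2
Rule: under a linear scaling by k, areas scale by k^2.
k^2 = 2^2 = 4
New area = 39.7 * 4
New area = 158.8
158.8 units^2


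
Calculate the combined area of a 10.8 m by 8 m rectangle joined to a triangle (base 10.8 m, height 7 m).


Composite shape: rectangle + triangle
Rectangle area = 10.8 * 8 = 86.4
Triangle area = 0.5 * 10.8 * 7 = 37.8
Total = 86.4 + 37.8
Total = 124.2
124.2 m^2


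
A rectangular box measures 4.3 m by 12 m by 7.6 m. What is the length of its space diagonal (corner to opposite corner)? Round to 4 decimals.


Shape: rectangular box (space diagonal)
l = 4.3 m, w = 12 m, h = 7.6 m
Visualize: the diagonal of the base, then a right triangle with that diagonal and the height.
Formula: d = sqrt(l^2 + w^2 + h^2)
l^2 + w^2 + h^2 = 18.49 + 144 + 57.76 = 220.25
d = sqrt(220.25)
d = 14.8408
14.8408 m


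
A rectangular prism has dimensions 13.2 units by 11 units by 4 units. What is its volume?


Shape: rectangular prism
l = 13.2 units, w = 11 units, h = 4 units
Formula: V = l * w * h
V = 13.2 * 11 * 4
V = 145.2 * 4
V = 580.8
580.8 units^3


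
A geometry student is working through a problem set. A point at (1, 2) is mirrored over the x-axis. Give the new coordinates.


Transformation: reflection
Original point: (1, 2)
Rule for reflection over the x-axis: (x, y) -> (x, -y)
Apply: (1, 2) -> (1, -2)
(1, -2)


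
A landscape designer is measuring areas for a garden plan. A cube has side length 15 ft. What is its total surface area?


Shape: cube
Side s = 15 ft
A cube has 6 square faces.
Formula: SA = 6 * s^2
s^2 = 225
SA = 6 * 225
SA = 1350
1350 ft^2


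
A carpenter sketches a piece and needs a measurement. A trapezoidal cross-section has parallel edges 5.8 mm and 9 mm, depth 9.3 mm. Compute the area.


Shape: trapezoid
Parallel sides a = 5.8 mm, b = 9 mm; Height h = 9.3 mm
Formula: A = (a + b) * h / 2
a + b = 5.8 + 9 = 14.8
A = 14.8 * 9.3 / 2
A = 137.64 / 2
A = 68.82
68.82 mm^2


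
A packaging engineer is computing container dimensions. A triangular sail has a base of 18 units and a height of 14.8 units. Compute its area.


Shape: triangle
Base b = 18 units, Height h = 14.8 units
Formula: A = (1/2) * b * h
A = 0.5 * 18 * 14.8
A = 0.5 * 266.4
A = 133.2
133.2 units^2


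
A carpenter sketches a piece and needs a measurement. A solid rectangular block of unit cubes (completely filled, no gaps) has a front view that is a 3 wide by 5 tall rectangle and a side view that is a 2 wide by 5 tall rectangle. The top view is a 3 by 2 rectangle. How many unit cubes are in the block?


Orthographic views of a solid rectangular block:
Front view 3 x 5 -> length = 3, height = 5
Side view 2 x 5 -> width = 2, height = 5 (consistent)
Top view 3 x 2 -> confirms length = 3, width = 2
The block is 3 x 2 x 5.
Total unit cubes = 3 * 2 * 5 = 30
30 unit cubes


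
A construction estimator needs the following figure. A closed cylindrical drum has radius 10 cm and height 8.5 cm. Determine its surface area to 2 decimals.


Shape: closed cylinder
Radius r = 10 cm, Height h = 8.5 cm
Formula: SA = 2*pi*r^2 + 2*pi*r*h = 2*pi*r*(r + h)
r + h = 18.5
2 * r * (r + h) = 2 * 10 * 18.5 = 370
SA = 370 * pi
SA = 1162.39
1162.39 cm^2


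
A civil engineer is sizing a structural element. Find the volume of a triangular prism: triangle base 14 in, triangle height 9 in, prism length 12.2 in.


Shape: triangular prism
Triangle base = 14 in, triangle height = 9 in, prism length L = 12.2 in
Formula: V = (1/2 * b * h_tri) * L
Cross-section area = 0.5 * 14 * 9 = 63
V = 63 * 12.2
V = 768.6
768.6 in^3


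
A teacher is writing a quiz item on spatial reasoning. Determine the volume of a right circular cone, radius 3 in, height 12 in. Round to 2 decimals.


Shape: cone
Radius r = 3 in, Height h = 12 in
Formula: V = (1/3) * pi * r^2 * h
r^2 = 9
pi * r^2 * h = pi * 9 * 12 = 108 * pi
V = 108 * pi / 3
V = 113.1
113.1 in^3


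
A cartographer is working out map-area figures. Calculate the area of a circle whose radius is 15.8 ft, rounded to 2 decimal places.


Shape: circle
Radius r = 15.8 ft
Formula: A = pi * r^2
r^2 = 15.8^2 = 249.64
A = pi * 249.64
A = 784.27
784.27 ft^2


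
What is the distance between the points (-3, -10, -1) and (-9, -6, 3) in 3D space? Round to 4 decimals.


3D distance between two points
P1 = (-3, -10, -1), P2 = (-9, -6, 3)
Formula: d = sqrt((x2-x1)^2 + (y2-y1)^2 + (z2-z1)^2)
dx = -9 - -3 = -6
dy = -6 - -10 = 4
dz = 3 - -1 = 4
dx^2 + dy^2 + dz^2 = 36 + 16 + 16 = 68
d = sqrt(68)
d = 8.2462
8.2462 units


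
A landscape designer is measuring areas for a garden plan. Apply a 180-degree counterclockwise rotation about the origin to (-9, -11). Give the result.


Transformation: rotation about the origin
Original point: (-9, -11)
Rule for 180 deg: (x, y) -> (-x, -y)
Apply: (-9, -11) -> (9, 11)
(9, 11)


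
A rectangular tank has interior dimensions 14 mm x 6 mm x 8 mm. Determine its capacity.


Shape: rectangular prism
l = 14 mm, w = 6 mm, h = 8 mm
Formula: V = l * w * h
V = 14 * 6 * 8
V = 84 * 8
V = 672
672 mm^3


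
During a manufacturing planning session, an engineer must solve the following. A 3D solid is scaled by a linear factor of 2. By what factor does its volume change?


Linear scale factor k = 2
Rule: under a linear scaling by k, volumes scale by k^3.
k^3 = 2 * 2 * 2
k^3 = 4 * 2
k^3 = 8
Volume scales by a factor of 8.
8 (dimensionless)


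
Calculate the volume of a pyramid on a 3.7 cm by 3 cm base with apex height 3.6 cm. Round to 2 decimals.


Shape: rectangular pyramid
Base: 3.7 cm x 3 cm, Height h = 3.6 cm
Formula: V = (1/3) * base_area * h
base_area = 3.7 * 3 = 11.1
base_area * h = 11.1 * 3.6 = 39.96
V = 39.96 / 3
V = 13.32
13.32 cm^3


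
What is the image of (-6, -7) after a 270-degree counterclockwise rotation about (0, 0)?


Transformation: rotation about the origin
Original point: (-6, -7)
Rule for 270 deg counterclockwise: (x, y) -> (y, -x)
Apply: (-6, -7) -> (-7, 6)
(-7, 6)


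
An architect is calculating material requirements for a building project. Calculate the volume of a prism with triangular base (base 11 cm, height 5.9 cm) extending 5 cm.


Shape: triangular prism
Triangle base = 11 cm, triangle height = 5.9 cm, prism length L = 5 cm
Formula: V = (1/2 * b * h_tri) * L
Cross-section area = 0.5 * 11 * 5.9 = 32.45
V = 32.45 * 5
V = 162.25
162.25 cm^3


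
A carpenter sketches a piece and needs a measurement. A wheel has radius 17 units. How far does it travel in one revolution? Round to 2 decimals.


Shape: circle
Radius r = 17 units
Formula: C = 2 * pi * r
C = 2 * pi * 17
C = 34 * pi
C = 106.81
106.81 units


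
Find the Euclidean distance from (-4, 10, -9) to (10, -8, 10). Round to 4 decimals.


3D distance between two points
P1 = (-4, 10, -9), P2 = (10, -8, 10)
Formula: d = sqrt((x2-x1)^2 + (y2-y1)^2 + (z2-z1)^2)
dx = 10 - -4 = 14
dy = -8 - 10 = -18
dz = 10 - -9 = 19
dx^2 + dy^2 + dz^2 = 196 + 324 + 361 = 881
d = sqrt(881)
d = 29.6816
29.6816 units


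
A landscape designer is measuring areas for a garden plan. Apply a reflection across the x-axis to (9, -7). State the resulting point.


Transformation: reflection
Original point: (9, -7)
Rule for reflection over the x-axis: (x, y) -> (x, -y)
Apply: (9, -7) -> (9, 7)
(9, 7)


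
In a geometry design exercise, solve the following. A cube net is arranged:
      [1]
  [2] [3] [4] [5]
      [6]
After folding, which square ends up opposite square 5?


Net: cross layout. Take square 3 as the base (bottom).
Fold the four squares in the horizontal row up around 3: 2 -> left, 4 -> right, 5 wraps to the top.
Fold 1 and 6 up from 3: 1 -> back, 6 -> front.
Opposite pairs are therefore: (1, 6), (2, 4), (3, 5).
Face 5 is opposite face 3.
face 3


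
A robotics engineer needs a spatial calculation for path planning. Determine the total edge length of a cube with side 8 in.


Shape: cube
Side s = 8 in
A cube has 12 edges, all equal.
Formula: total edge length = 12 * s
Total = 12 * 8
Total = 96
96 in


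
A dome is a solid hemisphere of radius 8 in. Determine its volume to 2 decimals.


Shape: hemisphere (half of a sphere)
Radius r = 8 in
Formula: V = (1/2) * (4/3) * pi * r^3 = (2/3) * pi * r^3
r^3 = 512
(2/3) * 512 = 341.333333
V = 341.333333 * pi
V = 1072.33
1072.33 in^3


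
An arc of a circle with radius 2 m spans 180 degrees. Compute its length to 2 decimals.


Shape: circular arc
Radius r = 2 m, Angle = 180 degrees
Formula: L = (angle/360) * 2 * pi * r
2 * pi * r = 4 * pi
L = (180/360) * 4 * pi
L = 2 * pi
L = 6.28
6.28 m


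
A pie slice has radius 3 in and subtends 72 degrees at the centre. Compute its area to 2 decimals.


Shape: circular sector
Radius r = 3 in, Angle = 72 degrees
Formula: A = (angle/360) * pi * r^2
r^2 = 9
Fraction of circle = 72/360
A = (72/360) * pi * 9
A = 1.8 * pi
A = 5.65
5.65 in^2
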